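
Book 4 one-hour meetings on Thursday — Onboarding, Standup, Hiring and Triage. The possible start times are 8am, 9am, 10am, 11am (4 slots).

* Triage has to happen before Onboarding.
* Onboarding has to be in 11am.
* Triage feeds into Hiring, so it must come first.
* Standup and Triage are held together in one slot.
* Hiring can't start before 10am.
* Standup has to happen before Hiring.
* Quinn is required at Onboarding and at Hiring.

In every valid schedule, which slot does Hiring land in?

Hiring's window is 10am–11am.
Onboarding is fixed at 11am, and Hiring can't share a slot with Onboarding.
So Hiring must be 10am.

10am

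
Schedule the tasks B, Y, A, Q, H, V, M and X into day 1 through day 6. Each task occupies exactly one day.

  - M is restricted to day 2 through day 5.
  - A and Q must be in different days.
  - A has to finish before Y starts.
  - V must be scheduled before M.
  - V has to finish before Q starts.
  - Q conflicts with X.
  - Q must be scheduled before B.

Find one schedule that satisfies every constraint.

Q -> day 2; H -> day 1; A -> day 1; X -> day 1; V -> day 1; Y -> day 2; B -> day 3; M -> day 2

Checking: A(day 1) before Y(day 2); V(day 1) before M(day 2); Q(day 2) before B(day 3); V(day 1) before Q(day 2); Q(day 2) != X(day 1); A(day 1) != Q(day 2); M=day 2 in [day 2,day 5].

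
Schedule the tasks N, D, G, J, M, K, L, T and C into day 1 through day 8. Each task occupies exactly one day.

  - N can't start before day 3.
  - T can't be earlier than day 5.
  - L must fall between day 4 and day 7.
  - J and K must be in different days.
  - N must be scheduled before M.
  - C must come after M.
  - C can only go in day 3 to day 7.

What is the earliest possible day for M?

day 4

Precedence pushes M to at least day 4; downstream work caps M at day 6.
M at day 4 is achievable: N=day 3; M=day 4; T=day 5; C=day 5; J=day 1; G=day 1; D=day 1; K=day 2; L=day 4.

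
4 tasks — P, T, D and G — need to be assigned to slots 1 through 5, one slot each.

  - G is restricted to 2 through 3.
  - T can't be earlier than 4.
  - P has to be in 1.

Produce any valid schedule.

T in 4, P in 1, G in 2, D in 1

Checking: T=4 in [4,5]; P=1 in [1,1]; G=2 in [2,3].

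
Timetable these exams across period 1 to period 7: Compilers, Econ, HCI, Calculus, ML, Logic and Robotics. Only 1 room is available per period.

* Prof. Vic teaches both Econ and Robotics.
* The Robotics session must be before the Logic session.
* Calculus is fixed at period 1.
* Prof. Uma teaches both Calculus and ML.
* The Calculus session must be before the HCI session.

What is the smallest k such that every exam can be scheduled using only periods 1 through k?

The precedence chain requires at least 2 distinct periods.
With at most 1 per period and 7 exams, at least 7 periods are needed.
7 works (last occupied period: period 7): for example Calculus=period 1; ML=period 7; Compilers=period 5; HCI=period 2; Logic=period 4; Econ=period 6; Robotics=period 3.

7 periods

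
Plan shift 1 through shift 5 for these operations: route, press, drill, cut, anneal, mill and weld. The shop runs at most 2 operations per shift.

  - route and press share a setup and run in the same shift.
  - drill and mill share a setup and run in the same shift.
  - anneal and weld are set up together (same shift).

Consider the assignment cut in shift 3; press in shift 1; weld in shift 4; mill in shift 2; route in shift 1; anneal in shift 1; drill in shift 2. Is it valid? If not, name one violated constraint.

Invalid. The shop runs at most 2 operations per shift.

route and press share a setup and run in the same shift — holds.
drill and mill share a setup and run in the same shift — holds.
The shop runs at most 2 operations per shift — violated.
anneal and weld are set up together (same shift) — violated.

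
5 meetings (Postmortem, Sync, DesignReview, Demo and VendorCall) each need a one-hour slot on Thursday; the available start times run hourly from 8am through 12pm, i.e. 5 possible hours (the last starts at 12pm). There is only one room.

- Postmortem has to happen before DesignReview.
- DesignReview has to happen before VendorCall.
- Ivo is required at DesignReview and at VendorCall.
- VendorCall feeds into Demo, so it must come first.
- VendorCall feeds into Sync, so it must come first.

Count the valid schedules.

Enumerating: Postmortem -> 8am; VendorCall -> 10am; Demo -> 12pm; DesignReview -> 9am; Sync -> 11am | Demo in 11am, VendorCall in 10am, Postmortem in 8am, DesignReview in 9am, Sync in 12pm.

2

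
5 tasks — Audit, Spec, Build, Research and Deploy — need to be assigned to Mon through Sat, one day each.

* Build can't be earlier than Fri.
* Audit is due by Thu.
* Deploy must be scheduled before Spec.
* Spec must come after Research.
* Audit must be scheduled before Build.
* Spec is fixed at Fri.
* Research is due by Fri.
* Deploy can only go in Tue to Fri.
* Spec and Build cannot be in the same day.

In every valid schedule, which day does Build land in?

Build's window is Fri–Sat.
Spec is fixed at Fri, and Build can't share a day with Spec.
So Build must be Sat.

Sat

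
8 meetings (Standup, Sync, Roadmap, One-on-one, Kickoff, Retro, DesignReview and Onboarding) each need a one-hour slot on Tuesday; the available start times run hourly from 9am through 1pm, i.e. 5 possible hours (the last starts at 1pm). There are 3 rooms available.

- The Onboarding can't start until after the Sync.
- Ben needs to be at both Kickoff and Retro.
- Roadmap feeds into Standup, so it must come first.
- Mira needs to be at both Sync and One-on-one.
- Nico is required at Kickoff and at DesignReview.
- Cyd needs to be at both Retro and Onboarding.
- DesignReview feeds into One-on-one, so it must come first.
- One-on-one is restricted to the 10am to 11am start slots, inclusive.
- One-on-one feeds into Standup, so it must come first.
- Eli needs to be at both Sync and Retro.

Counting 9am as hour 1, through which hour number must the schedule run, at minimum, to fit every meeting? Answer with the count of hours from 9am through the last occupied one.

3 hours

The precedence chain requires at least 3 distinct hours.
With at most 3 per hour and 8 meetings, at least 3 hours are needed.
3 works (last occupied hour: 11am): for example Kickoff -> 10am; Standup -> 11am; Roadmap -> 9am; Sync -> 9am; One-on-one -> 10am; Retro -> 11am; DesignReview -> 9am; Onboarding -> 10am.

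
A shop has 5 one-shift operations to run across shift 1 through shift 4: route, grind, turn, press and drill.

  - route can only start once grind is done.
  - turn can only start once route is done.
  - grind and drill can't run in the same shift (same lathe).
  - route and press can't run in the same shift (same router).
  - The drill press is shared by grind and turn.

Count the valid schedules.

Splitting on route: it can be shift 2 (18), shift 3 (18). Listing each branch's schedules as (grind, turn, press, drill) by shift number:
route=shift 2: (1,3,1,2) (1,3,1,3) (1,3,1,4) (1,3,3,2) (1,3,3,3) (1,3,3,4) (1,3,4,2) (1,3,4,3) (1,3,4,4) (1,4,1,2) (1,4,1,3) (1,4,1,4) (1,4,3,2) (1,4,3,3) (1,4,3,4) (1,4,4,2) (1,4,4,3) (1,4,4,4) — 18.
route=shift 3: (1,4,1,2) (1,4,1,3) (1,4,1,4) (1,4,2,2) (1,4,2,3) (1,4,2,4) (1,4,4,2) (1,4,4,3) (1,4,4,4) (2,4,1,1) (2,4,1,3) (2,4,1,4) (2,4,2,1) (2,4,2,3) (2,4,2,4) (2,4,4,1) (2,4,4,3) (2,4,4,4) — 18.
Summing: 18 + 18 = 36.

36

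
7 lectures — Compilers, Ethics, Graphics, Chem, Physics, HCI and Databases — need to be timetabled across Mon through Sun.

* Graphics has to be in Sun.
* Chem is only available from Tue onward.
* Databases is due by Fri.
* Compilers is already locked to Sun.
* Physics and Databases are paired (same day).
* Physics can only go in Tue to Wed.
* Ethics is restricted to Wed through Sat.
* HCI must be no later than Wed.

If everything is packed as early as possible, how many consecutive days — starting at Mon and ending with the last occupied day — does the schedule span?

7

Compilers can't be placed before Sun — that is day 7 counting from Mon — so the schedule must run through at least 7 days.
7 works (last occupied day: Sun): for example Compilers=Sun, Graphics=Sun, Databases=Tue, Physics=Tue, HCI=Mon, Ethics=Wed, Chem=Tue.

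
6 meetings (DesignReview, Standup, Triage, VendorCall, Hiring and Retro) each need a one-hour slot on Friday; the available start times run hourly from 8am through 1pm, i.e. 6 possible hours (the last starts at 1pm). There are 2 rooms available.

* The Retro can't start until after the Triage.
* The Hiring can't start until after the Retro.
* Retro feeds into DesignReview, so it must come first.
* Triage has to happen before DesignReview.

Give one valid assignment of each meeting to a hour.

Triage -> 8am; VendorCall -> 9am; Hiring -> 10am; Retro -> 9am; Standup -> 8am; DesignReview -> 10am

Checking: Retro(9am) before DesignReview(10am); Triage(8am) before DesignReview(10am); Retro(9am) before Hiring(10am); Triage(8am) before Retro(9am); max 2 per hour (cap 2).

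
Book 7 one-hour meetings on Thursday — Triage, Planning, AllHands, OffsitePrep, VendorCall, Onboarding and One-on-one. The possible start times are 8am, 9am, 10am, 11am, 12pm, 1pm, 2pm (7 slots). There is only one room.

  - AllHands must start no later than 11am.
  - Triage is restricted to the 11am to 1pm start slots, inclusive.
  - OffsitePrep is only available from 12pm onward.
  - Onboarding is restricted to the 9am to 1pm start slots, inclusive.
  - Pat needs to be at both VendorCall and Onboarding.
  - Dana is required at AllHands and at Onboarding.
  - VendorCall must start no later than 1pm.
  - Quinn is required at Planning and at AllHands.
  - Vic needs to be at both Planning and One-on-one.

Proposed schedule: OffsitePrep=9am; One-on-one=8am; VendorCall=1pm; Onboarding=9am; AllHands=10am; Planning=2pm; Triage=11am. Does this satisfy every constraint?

Invalid. OffsitePrep is only available from 12pm onward.

OffsitePrep is only available from 12pm onward — violated.
VendorCall must start no later than 1pm — holds.
Pat needs to be at both VendorCall and Onboarding — holds.
Triage is restricted to the 11am to 1pm start slots, inclusive — holds.
Vic needs to be at both Planning and One-on-one — holds.
Onboarding is restricted to the 9am to 1pm start slots, inclusive — holds.
Quinn is required at Planning and at AllHands — holds.
There is only one room — violated.
Dana is required at AllHands and at Onboarding — holds.
AllHands must start no later than 11am — holds.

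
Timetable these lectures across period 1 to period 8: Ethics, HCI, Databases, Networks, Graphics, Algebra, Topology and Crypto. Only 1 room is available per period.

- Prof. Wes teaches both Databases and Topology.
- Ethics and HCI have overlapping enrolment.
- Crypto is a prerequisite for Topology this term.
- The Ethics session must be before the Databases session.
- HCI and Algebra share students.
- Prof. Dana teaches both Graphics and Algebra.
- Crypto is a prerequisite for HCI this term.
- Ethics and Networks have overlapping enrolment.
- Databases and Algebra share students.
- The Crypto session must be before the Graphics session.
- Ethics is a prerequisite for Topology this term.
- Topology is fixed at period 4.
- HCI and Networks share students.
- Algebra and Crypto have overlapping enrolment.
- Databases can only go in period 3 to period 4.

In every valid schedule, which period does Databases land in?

Databases's window is period 3–period 4.
Topology is fixed at period 4, and Databases can't share a period with Topology.
So Databases must be period 3.

period 3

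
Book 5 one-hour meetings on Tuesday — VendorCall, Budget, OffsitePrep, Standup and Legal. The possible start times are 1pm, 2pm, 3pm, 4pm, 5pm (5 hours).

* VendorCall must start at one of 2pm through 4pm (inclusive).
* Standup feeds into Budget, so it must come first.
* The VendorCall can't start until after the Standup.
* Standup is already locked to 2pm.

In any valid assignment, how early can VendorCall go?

3pm

VendorCall is available from 2pm; precedence pushes VendorCall to at least 3pm; VendorCall's own window allows nothing later than 4pm.
VendorCall at 3pm is achievable: Standup=2pm, Budget=3pm, Legal=1pm, VendorCall=3pm, OffsitePrep=1pm.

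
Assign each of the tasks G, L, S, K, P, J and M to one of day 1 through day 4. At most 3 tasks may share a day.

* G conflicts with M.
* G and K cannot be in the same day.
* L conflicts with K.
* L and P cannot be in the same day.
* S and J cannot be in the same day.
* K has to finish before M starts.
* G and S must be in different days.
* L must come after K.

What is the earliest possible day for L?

Precedence pushes L to at least day 2.
L at day 2 is achievable: M in day 2; J in day 2; K in day 1; P in day 1; G in day 3; L in day 2; S in day 1.

day 2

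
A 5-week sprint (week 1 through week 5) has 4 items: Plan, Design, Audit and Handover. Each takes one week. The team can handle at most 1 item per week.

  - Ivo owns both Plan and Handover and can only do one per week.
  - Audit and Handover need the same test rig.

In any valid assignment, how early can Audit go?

week 1

Audit at week 1 is achievable: Plan in week 2; Handover in week 4; Design in week 3; Audit in week 1.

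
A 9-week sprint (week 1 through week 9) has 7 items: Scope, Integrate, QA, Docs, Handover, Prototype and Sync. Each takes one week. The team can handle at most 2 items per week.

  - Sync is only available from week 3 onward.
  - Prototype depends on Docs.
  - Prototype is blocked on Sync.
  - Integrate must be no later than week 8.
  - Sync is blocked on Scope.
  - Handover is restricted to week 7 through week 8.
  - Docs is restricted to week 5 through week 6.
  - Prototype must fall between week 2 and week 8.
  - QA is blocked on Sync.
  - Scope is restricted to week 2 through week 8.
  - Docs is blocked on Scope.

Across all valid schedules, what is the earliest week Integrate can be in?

week 1

Integrate's own window allows nothing later than week 8.
Integrate at week 1 is achievable: Scope -> week 2; QA -> week 4; Handover -> week 7; Sync -> week 3; Prototype -> week 6; Docs -> week 5; Integrate -> week 1.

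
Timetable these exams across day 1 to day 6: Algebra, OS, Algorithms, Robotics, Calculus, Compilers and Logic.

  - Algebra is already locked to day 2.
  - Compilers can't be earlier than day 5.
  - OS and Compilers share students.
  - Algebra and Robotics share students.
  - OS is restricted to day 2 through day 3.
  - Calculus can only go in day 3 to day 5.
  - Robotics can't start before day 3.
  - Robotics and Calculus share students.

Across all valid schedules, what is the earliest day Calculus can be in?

day 3

Calculus is available from day 3; Calculus's own window allows nothing later than day 5.
Calculus at day 3 is achievable: Compilers in day 5; Algebra in day 2; OS in day 2; Robotics in day 4; Calculus in day 3; Algorithms in day 1; Logic in day 1.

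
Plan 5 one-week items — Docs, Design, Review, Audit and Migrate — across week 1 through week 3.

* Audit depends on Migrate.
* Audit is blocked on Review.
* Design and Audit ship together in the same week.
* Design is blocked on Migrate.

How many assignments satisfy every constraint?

15

Splitting on Docs: it can be week 1 (5), week 2 (5), week 3 (5). Listing each branch's schedules as (Design, Review, Audit, Migrate) by week number:
Docs=week 1: (2,1,2,1) (3,1,3,1) (3,1,3,2) (3,2,3,1) (3,2,3,2) — 5.
Docs=week 2: (2,1,2,1) (3,1,3,1) (3,1,3,2) (3,2,3,1) (3,2,3,2) — 5.
Docs=week 3: (2,1,2,1) (3,1,3,1) (3,1,3,2) (3,2,3,1) (3,2,3,2) — 5.
Summing: 5 + 5 + 5 = 15.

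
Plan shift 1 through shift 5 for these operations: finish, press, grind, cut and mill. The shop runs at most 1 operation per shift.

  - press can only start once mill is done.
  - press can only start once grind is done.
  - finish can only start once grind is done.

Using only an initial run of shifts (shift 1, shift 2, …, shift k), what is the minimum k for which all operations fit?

The precedence chain requires at least 2 distinct shifts.
With at most 1 per shift and 5 operations, at least 5 shifts are needed.
5 works (last occupied shift: shift 5): for example finish=shift 4, press=shift 3, mill=shift 2, grind=shift 1, cut=shift 5.

5 shifts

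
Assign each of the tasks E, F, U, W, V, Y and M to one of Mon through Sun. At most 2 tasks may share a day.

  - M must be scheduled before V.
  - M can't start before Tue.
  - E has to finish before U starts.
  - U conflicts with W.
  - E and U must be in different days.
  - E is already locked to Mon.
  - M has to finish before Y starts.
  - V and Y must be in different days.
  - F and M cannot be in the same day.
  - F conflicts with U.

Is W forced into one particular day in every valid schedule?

No

W can be Mon (e.g. W=Mon; Y=Thu; M=Tue; E=Mon; U=Tue; F=Wed; V=Wed) or Tue (e.g. W in Tue, V in Wed, M in Tue, Y in Thu, U in Wed, E in Mon, F in Mon).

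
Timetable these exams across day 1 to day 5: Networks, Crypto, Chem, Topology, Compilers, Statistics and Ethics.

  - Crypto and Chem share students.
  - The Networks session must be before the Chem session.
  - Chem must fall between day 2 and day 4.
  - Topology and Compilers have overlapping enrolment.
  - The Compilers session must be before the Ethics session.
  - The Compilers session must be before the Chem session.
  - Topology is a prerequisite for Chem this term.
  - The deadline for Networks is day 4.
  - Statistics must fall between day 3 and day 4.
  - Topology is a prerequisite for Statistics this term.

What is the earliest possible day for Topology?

day 1

Downstream work caps Topology at day 3.
Topology at day 1 is achievable: Chem -> day 3, Statistics -> day 3, Topology -> day 1, Compilers -> day 2, Ethics -> day 3, Networks -> day 1, Crypto -> day 1.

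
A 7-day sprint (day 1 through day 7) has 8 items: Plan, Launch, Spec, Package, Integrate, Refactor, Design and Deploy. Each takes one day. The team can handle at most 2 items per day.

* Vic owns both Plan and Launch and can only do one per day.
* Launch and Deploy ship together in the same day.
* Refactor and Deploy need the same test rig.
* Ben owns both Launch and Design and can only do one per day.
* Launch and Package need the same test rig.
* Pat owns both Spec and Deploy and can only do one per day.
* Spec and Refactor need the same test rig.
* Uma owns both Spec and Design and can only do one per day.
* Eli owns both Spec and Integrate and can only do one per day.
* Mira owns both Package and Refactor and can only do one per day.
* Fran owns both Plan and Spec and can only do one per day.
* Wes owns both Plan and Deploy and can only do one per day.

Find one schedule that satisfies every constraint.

Refactor -> day 4; Package -> day 1; Launch -> day 2; Deploy -> day 2; Design -> day 5; Spec -> day 3; Integrate -> day 4; Plan -> day 1

Checking: Refactor(day 4) != Deploy(day 2); Package(day 1) != Refactor(day 4); Spec(day 3) != Integrate(day 4); Plan(day 1) != Spec(day 3); Spec(day 3) != Deploy(day 2); Plan(day 1) != Deploy(day 2); Launch(day 2) != Package(day 1); Plan(day 1) != Launch(day 2); Spec(day 3) != Refactor(day 4); Spec(day 3) != Design(day 5); Launch(day 2) != Design(day 5); Launch = Deploy = day 2; max 2 per day (cap 2).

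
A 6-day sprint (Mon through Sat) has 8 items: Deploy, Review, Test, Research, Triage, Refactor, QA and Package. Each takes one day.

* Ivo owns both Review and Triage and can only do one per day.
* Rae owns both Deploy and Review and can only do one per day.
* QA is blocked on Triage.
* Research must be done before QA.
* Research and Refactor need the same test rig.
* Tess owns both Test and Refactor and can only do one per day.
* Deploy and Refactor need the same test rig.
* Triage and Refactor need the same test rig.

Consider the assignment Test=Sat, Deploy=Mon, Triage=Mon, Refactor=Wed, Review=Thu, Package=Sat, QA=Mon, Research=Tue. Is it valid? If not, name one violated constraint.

Rae owns both Deploy and Review and can only do one per day — holds.
Deploy and Refactor need the same test rig — holds.
QA is blocked on Triage — violated.
Research must be done before QA — violated.
Ivo owns both Review and Triage and can only do one per day — holds.
Research and Refactor need the same test rig — holds.
Tess owns both Test and Refactor and can only do one per day — holds.
Triage and Refactor need the same test rig — holds.

No. Research must be done before QA is not satisfied.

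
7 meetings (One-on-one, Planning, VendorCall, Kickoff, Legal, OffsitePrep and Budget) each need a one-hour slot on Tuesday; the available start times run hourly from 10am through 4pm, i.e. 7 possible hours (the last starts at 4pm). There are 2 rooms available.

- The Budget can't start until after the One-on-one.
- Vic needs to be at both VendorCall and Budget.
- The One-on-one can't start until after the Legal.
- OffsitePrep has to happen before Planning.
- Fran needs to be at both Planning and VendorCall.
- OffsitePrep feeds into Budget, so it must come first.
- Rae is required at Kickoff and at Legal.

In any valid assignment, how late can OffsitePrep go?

Downstream work caps OffsitePrep at 3pm.
OffsitePrep at 3pm is achievable: OffsitePrep in 3pm; VendorCall in 10am; Planning in 4pm; Budget in 4pm; One-on-one in 11am; Legal in 10am; Kickoff in 11am.

3pm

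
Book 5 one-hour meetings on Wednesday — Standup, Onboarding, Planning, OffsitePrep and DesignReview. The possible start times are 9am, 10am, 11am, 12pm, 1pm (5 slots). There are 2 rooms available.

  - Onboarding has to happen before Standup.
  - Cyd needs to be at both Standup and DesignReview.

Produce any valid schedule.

OffsitePrep -> 10am, DesignReview -> 11am, Onboarding -> 9am, Planning -> 9am, Standup -> 10am

Checking: Onboarding(9am) before Standup(10am); Standup(10am) != DesignReview(11am); max 2 per slot (cap 2).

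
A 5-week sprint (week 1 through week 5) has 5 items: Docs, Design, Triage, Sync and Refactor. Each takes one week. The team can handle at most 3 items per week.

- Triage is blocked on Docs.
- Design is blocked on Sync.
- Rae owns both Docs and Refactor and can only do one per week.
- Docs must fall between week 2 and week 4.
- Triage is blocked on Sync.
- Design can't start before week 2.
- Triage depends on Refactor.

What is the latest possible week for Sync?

Downstream work caps Sync at week 4.
Sync at week 4 is achievable: Docs=week 2; Design=week 5; Sync=week 4; Refactor=week 1; Triage=week 5.

week 4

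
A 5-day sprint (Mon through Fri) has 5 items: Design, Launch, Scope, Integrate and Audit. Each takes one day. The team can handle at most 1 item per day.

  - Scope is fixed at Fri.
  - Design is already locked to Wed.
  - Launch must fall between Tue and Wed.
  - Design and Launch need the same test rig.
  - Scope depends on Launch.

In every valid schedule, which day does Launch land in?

Launch's window is Tue–Wed.
Design is fixed at Wed, and Launch can't share a day with Design.
So Launch must be Tue.

Tue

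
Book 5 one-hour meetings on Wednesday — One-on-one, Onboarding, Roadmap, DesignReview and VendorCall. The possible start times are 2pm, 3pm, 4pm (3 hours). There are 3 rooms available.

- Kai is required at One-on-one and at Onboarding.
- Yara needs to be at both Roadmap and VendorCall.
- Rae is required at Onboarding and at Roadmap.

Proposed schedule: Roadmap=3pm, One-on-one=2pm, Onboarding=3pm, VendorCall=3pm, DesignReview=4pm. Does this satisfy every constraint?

No. Rae is required at Onboarding and at Roadmap is not satisfied.

Rae is required at Onboarding and at Roadmap — violated.
There are 3 rooms available — holds.
Yara needs to be at both Roadmap and VendorCall — violated.
Kai is required at One-on-one and at Onboarding — holds.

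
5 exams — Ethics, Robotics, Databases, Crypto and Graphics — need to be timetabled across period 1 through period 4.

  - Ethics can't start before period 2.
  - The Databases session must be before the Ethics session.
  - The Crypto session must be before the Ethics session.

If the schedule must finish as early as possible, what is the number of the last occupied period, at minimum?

The precedence chain requires at least 2 distinct periods.
2 works (last occupied period: period 2): for example Robotics -> period 1, Graphics -> period 1, Crypto -> period 1, Ethics -> period 2, Databases -> period 1.

2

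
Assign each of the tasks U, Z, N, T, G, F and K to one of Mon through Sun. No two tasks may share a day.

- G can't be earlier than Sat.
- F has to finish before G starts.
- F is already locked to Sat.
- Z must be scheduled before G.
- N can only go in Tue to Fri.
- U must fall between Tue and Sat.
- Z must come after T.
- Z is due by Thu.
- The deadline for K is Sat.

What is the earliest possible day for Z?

Precedence pushes Z to at least Tue; Z's own window allows nothing later than Thu.
Z at Tue is achievable: F in Sat; K in Fri; Z in Tue; T in Mon; U in Thu; G in Sun; N in Wed.

Tue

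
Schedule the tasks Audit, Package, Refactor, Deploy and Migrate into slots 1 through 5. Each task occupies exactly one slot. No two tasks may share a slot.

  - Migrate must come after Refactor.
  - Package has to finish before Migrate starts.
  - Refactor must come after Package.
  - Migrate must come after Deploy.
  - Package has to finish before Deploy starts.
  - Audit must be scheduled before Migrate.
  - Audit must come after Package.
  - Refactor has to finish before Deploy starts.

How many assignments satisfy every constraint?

Enumerating: Package=1, Migrate=5, Audit=4, Deploy=3, Refactor=2 | Refactor -> 2, Migrate -> 5, Deploy -> 4, Audit -> 3, Package -> 1 | Deploy in 4, Package in 1, Refactor in 3, Audit in 2, Migrate in 5.

3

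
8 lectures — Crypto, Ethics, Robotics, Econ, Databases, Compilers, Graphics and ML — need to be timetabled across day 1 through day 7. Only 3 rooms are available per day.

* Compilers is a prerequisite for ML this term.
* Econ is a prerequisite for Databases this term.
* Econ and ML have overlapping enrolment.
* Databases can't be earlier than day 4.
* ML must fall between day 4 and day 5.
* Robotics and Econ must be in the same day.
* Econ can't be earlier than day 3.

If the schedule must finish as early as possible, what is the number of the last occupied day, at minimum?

The precedence chain requires at least 2 distinct days.
With at most 3 per day and 8 lectures, at least 3 days are needed.
Databases can't be placed before day 4, so the schedule must run through at least day 4.
4 works (last occupied day: day 4): for example Crypto=day 1; Compilers=day 1; ML=day 4; Econ=day 3; Ethics=day 1; Databases=day 4; Robotics=day 3; Graphics=day 2.

day 4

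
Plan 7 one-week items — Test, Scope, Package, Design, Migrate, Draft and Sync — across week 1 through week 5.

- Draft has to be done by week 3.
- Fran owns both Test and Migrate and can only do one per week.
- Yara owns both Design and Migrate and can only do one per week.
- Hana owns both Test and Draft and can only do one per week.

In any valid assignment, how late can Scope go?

Scope at week 5 is achievable: Test -> week 2, Migrate -> week 3, Design -> week 1, Draft -> week 1, Sync -> week 1, Scope -> week 5, Package -> week 1.

week 5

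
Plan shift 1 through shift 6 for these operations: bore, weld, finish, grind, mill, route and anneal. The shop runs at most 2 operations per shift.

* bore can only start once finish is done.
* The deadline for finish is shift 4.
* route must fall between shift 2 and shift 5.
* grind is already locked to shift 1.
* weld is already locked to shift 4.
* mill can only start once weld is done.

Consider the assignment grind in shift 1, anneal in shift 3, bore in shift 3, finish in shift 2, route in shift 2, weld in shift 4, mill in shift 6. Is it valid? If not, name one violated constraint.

Yes, all constraints hold

The deadline for finish is shift 4 — holds.
The shop runs at most 2 operations per shift — holds.
route must fall between shift 2 and shift 5 — holds.
grind is already locked to shift 1 — holds.
mill can only start once weld is done — holds.
weld is already locked to shift 4 — holds.
bore can only start once finish is done — holds.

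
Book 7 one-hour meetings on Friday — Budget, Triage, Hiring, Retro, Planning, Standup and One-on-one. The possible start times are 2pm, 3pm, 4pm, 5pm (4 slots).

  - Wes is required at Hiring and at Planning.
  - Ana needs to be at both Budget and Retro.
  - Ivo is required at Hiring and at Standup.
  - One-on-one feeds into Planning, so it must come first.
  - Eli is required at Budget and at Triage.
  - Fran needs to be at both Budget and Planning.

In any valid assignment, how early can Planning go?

3pm

Precedence pushes Planning to at least 3pm.
Planning at 3pm is achievable: Triage -> 3pm; Hiring -> 2pm; Standup -> 3pm; Retro -> 3pm; Planning -> 3pm; One-on-one -> 2pm; Budget -> 2pm.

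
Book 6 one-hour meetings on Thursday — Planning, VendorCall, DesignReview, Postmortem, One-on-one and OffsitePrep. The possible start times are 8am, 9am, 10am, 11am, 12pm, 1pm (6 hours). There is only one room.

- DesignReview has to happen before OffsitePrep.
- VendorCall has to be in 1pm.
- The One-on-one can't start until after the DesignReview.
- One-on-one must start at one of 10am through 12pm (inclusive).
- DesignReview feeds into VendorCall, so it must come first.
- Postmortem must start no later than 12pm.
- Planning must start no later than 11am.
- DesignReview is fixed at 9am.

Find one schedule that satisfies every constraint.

DesignReview -> 9am; Planning -> 8am; Postmortem -> 11am; OffsitePrep -> 12pm; One-on-one -> 10am; VendorCall -> 1pm

Checking: DesignReview(9am) before VendorCall(1pm); DesignReview(9am) before OffsitePrep(12pm); DesignReview(9am) before One-on-one(10am); Planning=8am in [8am,11am]; Postmortem=11am in [8am,12pm]; DesignReview=9am in [9am,9am]; VendorCall=1pm in [1pm,1pm]; One-on-one=10am in [10am,12pm]; max 1 per hour (cap 1).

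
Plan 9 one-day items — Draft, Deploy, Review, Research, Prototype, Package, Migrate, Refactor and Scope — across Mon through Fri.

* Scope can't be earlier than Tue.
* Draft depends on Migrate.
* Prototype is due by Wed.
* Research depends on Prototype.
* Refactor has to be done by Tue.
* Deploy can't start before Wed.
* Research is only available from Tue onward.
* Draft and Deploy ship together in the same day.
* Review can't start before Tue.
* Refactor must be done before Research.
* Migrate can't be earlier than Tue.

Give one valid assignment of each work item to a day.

Prototype in Mon, Research in Tue, Scope in Tue, Draft in Wed, Deploy in Wed, Package in Mon, Review in Tue, Migrate in Tue, Refactor in Mon

Checking: Prototype(Mon) before Research(Tue); Migrate(Tue) before Draft(Wed); Refactor(Mon) before Research(Tue); Draft = Deploy = Wed; Review=Tue in [Tue,Fri]; Migrate=Tue in [Tue,Fri]; Refactor=Mon in [Mon,Tue]; Scope=Tue in [Tue,Fri]; Deploy=Wed in [Wed,Fri]; Research=Tue in [Tue,Fri]; Prototype=Mon in [Mon,Wed].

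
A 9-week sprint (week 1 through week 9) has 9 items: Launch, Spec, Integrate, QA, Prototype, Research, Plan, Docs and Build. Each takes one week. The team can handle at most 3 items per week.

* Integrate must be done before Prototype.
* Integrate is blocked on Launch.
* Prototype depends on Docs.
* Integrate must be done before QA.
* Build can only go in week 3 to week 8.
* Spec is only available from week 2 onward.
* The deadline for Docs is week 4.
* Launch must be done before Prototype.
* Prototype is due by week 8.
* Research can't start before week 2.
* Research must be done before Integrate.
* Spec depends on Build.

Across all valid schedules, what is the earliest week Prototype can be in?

week 4

Precedence pushes Prototype to at least week 4; Prototype's own window allows nothing later than week 8.
Prototype at week 4 is achievable: Plan -> week 1, Integrate -> week 3, Build -> week 3, Research -> week 2, Launch -> week 1, QA -> week 4, Docs -> week 1, Spec -> week 4, Prototype -> week 4.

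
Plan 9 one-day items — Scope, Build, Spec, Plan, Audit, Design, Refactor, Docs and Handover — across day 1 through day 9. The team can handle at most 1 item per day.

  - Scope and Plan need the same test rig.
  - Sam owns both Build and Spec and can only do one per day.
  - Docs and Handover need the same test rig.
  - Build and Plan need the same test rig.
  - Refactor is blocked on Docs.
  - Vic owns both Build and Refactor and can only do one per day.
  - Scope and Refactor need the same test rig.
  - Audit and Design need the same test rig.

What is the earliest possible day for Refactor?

day 2

Precedence pushes Refactor to at least day 2.
Refactor at day 2 is achievable: Build=day 4; Docs=day 1; Handover=day 9; Spec=day 5; Design=day 8; Audit=day 7; Plan=day 6; Scope=day 3; Refactor=day 2.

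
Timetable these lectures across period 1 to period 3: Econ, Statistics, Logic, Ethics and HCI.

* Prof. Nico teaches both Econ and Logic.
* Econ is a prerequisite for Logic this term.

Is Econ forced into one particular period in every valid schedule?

No

Econ can be period 1 (e.g. Ethics in period 1; Logic in period 2; Econ in period 1; HCI in period 1; Statistics in period 1) or period 2 (e.g. Ethics -> period 1; Econ -> period 2; Logic -> period 3; Statistics -> period 1; HCI -> period 1).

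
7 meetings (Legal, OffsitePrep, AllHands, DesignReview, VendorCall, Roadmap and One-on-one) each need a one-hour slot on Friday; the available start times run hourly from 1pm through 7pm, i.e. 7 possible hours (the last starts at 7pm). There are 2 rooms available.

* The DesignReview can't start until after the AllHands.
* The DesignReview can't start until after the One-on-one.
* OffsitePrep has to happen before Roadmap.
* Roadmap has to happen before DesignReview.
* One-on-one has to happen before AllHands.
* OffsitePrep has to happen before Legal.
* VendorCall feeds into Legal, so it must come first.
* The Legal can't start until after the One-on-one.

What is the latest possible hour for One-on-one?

Downstream work caps One-on-one at 5pm.
One-on-one at 5pm is achievable: OffsitePrep -> 1pm, DesignReview -> 7pm, One-on-one -> 5pm, Legal -> 6pm, AllHands -> 6pm, VendorCall -> 1pm, Roadmap -> 2pm.

5pm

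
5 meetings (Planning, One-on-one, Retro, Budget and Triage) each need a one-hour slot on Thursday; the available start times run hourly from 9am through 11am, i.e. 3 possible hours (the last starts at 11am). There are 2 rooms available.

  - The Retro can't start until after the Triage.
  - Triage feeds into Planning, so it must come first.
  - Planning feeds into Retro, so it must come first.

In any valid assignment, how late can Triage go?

Downstream work caps Triage at 9am.
Triage at 9am is achievable: One-on-one -> 9am; Triage -> 9am; Budget -> 10am; Retro -> 11am; Planning -> 10am.

9am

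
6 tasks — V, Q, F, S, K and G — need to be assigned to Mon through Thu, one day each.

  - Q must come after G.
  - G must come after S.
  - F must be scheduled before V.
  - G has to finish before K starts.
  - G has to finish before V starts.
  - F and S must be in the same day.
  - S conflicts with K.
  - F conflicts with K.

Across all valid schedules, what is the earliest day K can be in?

Precedence pushes K to at least Wed.
K at Wed is achievable: V=Wed; G=Tue; Q=Wed; K=Wed; F=Mon; S=Mon.

Wed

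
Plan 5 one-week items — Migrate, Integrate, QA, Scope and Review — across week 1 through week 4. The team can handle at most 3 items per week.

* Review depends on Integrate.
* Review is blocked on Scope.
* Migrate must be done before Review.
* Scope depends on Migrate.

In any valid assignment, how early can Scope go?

Precedence pushes Scope to at least week 2; downstream work caps Scope at week 3.
Scope at week 2 is achievable: Scope -> week 2; Migrate -> week 1; Integrate -> week 1; QA -> week 1; Review -> week 3.

week 2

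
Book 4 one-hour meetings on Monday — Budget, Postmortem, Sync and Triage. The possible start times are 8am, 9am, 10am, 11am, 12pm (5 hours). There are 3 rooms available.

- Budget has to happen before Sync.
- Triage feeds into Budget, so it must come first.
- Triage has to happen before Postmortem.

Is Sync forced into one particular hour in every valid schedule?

No

Sync can be 10am (e.g. Postmortem=9am; Triage=8am; Sync=10am; Budget=9am) or 11am (e.g. Postmortem in 9am, Triage in 8am, Budget in 9am, Sync in 11am).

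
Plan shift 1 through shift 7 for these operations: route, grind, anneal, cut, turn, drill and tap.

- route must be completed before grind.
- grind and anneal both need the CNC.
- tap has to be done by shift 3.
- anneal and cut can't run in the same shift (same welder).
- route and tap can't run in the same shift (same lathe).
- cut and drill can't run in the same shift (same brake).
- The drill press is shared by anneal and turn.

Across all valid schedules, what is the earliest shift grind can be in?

shift 2

Precedence pushes grind to at least shift 2.
grind at shift 2 is achievable: grind in shift 2; drill in shift 1; anneal in shift 1; route in shift 1; tap in shift 2; turn in shift 2; cut in shift 2.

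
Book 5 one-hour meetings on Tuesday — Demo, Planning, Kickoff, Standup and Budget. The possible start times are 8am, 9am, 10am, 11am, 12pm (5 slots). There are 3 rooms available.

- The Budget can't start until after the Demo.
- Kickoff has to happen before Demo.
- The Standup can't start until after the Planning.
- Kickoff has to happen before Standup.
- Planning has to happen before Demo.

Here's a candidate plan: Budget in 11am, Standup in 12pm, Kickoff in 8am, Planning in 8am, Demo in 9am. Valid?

The Budget can't start until after the Demo — holds.
Planning has to happen before Demo — holds.
Kickoff has to happen before Standup — holds.
There are 3 rooms available — holds.
Kickoff has to happen before Demo — holds.
The Standup can't start until after the Planning — holds.

Valid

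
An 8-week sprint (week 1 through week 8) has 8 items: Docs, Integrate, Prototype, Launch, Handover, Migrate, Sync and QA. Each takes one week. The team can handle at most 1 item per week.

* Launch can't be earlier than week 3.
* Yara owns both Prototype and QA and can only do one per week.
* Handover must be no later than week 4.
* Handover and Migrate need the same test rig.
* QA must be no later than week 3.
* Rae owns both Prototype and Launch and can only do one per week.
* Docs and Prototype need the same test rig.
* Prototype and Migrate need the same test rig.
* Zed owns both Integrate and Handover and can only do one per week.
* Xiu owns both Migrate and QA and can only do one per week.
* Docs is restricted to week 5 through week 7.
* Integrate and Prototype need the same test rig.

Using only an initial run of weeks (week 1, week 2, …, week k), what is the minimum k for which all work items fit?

8 weeks

With at most 1 per week and 8 work items, at least 8 weeks are needed.
Docs can't be placed before week 5, so the schedule must run through at least week 5.
8 works (last occupied week: week 8): for example Prototype -> week 6, Migrate -> week 7, Sync -> week 8, Launch -> week 3, Handover -> week 2, Integrate -> week 4, Docs -> week 5, QA -> week 1.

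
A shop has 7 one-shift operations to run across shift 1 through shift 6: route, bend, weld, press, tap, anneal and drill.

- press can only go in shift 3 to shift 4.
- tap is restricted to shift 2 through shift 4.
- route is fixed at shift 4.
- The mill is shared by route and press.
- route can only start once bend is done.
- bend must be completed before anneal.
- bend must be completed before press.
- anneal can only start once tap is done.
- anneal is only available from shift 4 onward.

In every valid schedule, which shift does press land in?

press's window is shift 3–shift 4.
route is fixed at shift 4, and press can't share a shift with route.
So press must be shift 3.

shift 3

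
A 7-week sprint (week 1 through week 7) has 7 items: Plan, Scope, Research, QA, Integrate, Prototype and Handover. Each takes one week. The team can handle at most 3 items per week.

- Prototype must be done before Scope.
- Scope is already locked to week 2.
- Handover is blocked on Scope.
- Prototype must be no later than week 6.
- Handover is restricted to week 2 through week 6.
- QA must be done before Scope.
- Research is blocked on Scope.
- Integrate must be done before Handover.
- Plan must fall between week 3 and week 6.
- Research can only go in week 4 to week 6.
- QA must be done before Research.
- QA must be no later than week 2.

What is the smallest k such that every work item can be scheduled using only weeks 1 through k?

The precedence chain requires at least 3 distinct weeks.
With at most 3 per week and 7 work items, at least 3 weeks are needed.
Research can't be placed before week 4, so the schedule must run through at least week 4.
4 works (last occupied week: week 4): for example Handover in week 3; Scope in week 2; Research in week 4; Plan in week 3; Prototype in week 1; QA in week 1; Integrate in week 1.

4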